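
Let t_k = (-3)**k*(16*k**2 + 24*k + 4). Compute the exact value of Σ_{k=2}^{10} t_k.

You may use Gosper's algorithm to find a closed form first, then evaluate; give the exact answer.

Ratio r(k) = 3*(-4*k**2 - 14*k - 11)/(4*k**2 + 6*k + 1).
Normal form (A,B,C) = (-3, 1, k**2 + 3*k/2 + 1/4).
f must satisfy (-3)·f(k+1) − (1)·f(k) = k**2 + 3*k/2 + 1/4.
Bound: deg f ≤ 2.
A polynomial solution: f(k) = -(2*k**2 - 1)/8.
Certificate R = B(k−1)f/C = -(2*k**2 - 1)/(2*(4*k**2 + 6*k + 1)) gives s_k = (-3)**k*(2 - 4*k**2).
Check: Δs_k = (-3)**k*(16*k**2 + 24*k + 4). ✓
Telescoping: Σ = s_(11) − s_(2) = 85384854 − (-126) = 85384980.

Σ = 85384980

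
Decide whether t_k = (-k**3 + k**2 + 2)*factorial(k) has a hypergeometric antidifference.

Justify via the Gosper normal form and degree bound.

Yes. s_k = -k*(k - 3)*factorial(k).

Ratio r(k) = (k + 1)*(-(k + 1)**3 + (k + 1)**2 + 2)/(-k**3 + k**2 + 2).
Normal form (A,B,C) = (k + 1, 1, k**3 - k**2 - 2).
Need (k + 1)·f(k+1) − (1)·f(k) = k**3 - k**2 - 2.
From deg A=1, deg B=0, deg C=3: d=2.
Coefficient equations give f(k) = k*(k - 3).
Then R = B(k−1)f/C = k*(k - 3)/(k**3 - k**2 - 2), so s_k = R(k)·t_k = -k*(k - 3)*factorial(k).
Verify: (-k**3 + k**2 + 2)*factorial(k) matches t_k.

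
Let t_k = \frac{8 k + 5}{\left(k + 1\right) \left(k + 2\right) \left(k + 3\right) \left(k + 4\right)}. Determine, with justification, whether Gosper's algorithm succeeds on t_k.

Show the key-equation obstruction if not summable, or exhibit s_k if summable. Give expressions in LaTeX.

Ratio r(k) = (k + 1)*(8*k + 13)/((k + 5)*(8*k + 5)).
Normal form (A,B,C) = (k + 1, k + 5, k + 5/8).
Set up (k + 1)·f(k+1) − (k + 4)·f(k) − (k + 5/8) = 0.
d = 3 from the (1,1,1) case.
Solving with deg f ≤ 3: f(k) = k*(k**2 + 6*k + 3)/16.
So s_k = (B(k−1)f/C)·t_k = (k*(k + 4)*(k**2 + 6*k + 3)/(2*(8*k + 5)))·t_k = k*(k**2 + 6*k + 3)/(2*(k + 1)*(k + 2)*(k + 3)).
Check: Δs_k = (8*k + 5)/(k**4 + 10*k**3 + 35*k**2 + 50*k + 24). ✓

Yes. s_k = \frac{k \left(k^{2} + 6 k + 3\right)}{2 \left(k + 1\right) \left(k + 2\right) \left(k + 3\right)}.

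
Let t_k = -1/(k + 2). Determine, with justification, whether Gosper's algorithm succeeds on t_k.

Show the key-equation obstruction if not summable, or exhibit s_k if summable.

r(k) = (k + 2)/(k + 3) after simplifying.
Normal form (A,B,C) = (k + 2, k + 3, 1).
Set up (k + 2)·f(k+1) − (k + 2)·f(k) − (1) = 0.
Degrees (1,1,0) ⇒ d ≤ 0.
Write f(k) = c0. Then LHS − RHS = -1, requiring -1 = 0: contradictory. No certificate.

No — the linear system for f has no solution.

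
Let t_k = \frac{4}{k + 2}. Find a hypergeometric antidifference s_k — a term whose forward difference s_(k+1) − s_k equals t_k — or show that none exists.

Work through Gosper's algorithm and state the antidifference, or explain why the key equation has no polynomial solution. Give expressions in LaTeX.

no hypergeometric antidifference exists

Step 1: r(k) = (k + 2)/(k + 3).
Normal form (A,B,C) = (k + 2, k + 3, 1).
Solve (k + 2)·f(k+1) − (k + 2)·f(k) = 1.
Degrees (1,1,0) ⇒ d ≤ 0.
Generic f = c0 gives residual -1; -1 = 0 cannot hold, so t_k is not Gosper-summable.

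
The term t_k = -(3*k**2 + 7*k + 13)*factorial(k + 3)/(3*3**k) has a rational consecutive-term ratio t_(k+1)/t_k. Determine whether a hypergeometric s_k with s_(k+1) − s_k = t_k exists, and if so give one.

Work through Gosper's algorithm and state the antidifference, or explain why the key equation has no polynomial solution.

s_k = -(3*k + 1)*factorial(k + 3)/3**k

The ratio is (k + 4)*(7*k + 3*(k + 1)**2 + 20)/(3*(3*k**2 + 7*k + 13)).
Gosper form: A/B · C(k+1)/C(k) with A=k/3 + 4/3, B=1, C=k**2 + 7*k/3 + 13/3.
Need (k/3 + 4/3)·f(k+1) − (1)·f(k) = k**2 + 7*k/3 + 13/3.
deg f ≤ 1 (via 1,0,2).
Solving with deg f ≤ 1: f(k) = 3*k + 1.
Then R = B(k−1)f/C = 3*(3*k + 1)/(3*k**2 + 7*k + 13), so s_k = R(k)·t_k = -(3*k + 1)*factorial(k + 3)/3**k.
Verify: -(3*k**2 + 7*k + 13)*factorial(k + 3)/(3*3**k) matches t_k.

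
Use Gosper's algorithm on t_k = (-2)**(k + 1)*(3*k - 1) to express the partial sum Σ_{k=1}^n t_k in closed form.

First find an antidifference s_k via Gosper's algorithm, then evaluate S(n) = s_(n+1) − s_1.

Ratio r(k) = 2*(-3*k - 2)/(3*k - 1).
So A=-2 and B=1, with C=k - 1/3.
f must satisfy (-2)·f(k+1) − (1)·f(k) = k - 1/3.
Degrees (0,0,1) ⇒ d ≤ 1.
A polynomial solution: f(k) = -(k - 1)/3.
Get s_k = R·t_k = (-2)**(k + 1)*(1 - k) with R(k) = B(k−1)f(k)/C(k) = -(k - 1)/(3*k - 1).
Check: Δs_k = (-2)**(k + 1)*(3*k - 1). ✓
Evaluate: s_(n+1) = -(-2)**(n + 2)*n; subtract s_(1) = 0 ⇒ S(n) = -(-2)**(n + 2)*n.

S(n) = -(-2)**(n + 2)*n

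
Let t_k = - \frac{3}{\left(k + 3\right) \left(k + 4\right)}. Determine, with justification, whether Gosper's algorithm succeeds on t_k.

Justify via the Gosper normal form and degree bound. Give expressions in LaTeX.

Compute t_(k+1)/t_k: get (k + 3)/(k + 5).
Factor: A=k + 3; B=k + 5; C=1.
Set up (k + 3)·f(k+1) − (k + 4)·f(k) − (1) = 0.
deg f ≤ 1 (via 1,1,0).
Match coefficients ⇒ f(k) = k/3.
Then R = B(k−1)f/C = k*(k + 4)/3, so s_k = R(k)·t_k = -k/(k + 3).
s_(k+1) − s_k = -3/(k**2 + 7*k + 12) = t_k.

Yes. s_k = - \frac{k}{k + 3}.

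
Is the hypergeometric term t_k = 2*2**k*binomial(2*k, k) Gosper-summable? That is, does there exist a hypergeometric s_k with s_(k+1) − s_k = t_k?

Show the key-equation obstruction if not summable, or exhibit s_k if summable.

No — t_k has no hypergeometric antidifference.

The ratio is 4*(2*k + 1)/(k + 1).
A = 8*k + 4, B = k + 1, C = 1.
Key eq: (8*k + 4)·f(k+1) = (k)·f(k) + (1).
d = -1 from the (1,1,0) case.
Negative degree bound (-1): no f exists, t_k not Gosper-summable.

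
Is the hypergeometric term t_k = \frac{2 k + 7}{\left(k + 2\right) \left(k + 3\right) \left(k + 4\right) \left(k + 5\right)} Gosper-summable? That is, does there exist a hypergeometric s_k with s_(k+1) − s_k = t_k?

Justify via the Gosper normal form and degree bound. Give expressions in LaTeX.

The ratio is (k + 2)*(2*k + 9)/((k + 6)*(2*k + 7)).
Normal form (A,B,C) = (k + 2, k + 6, k + 7/2).
Need (k + 2)·f(k+1) − (k + 5)·f(k) = k + 7/2.
From deg A=1, deg B=1, deg C=1: d=3.
A polynomial solution: f(k) = k*(k + 3)*(k + 6)/16.
So s_k = (B(k−1)f/C)·t_k = (k*(k + 3)*(k + 5)*(k + 6)/(8*(2*k + 7)))·t_k = k*(k + 6)/(8*(k**2 + 6*k + 8)).
s_(k+1) − s_k = (2*k + 7)/(k**4 + 14*k**3 + 71*k**2 + 154*k + 120) = t_k.

Yes. s_k = \frac{k \left(k + 6\right)}{8 \left(k^{2} + 6 k + 8\right)}.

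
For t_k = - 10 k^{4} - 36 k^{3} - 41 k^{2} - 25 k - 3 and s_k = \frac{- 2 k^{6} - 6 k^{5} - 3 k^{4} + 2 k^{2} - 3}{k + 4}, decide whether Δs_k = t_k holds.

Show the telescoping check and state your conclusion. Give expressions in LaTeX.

Invalid: residual \frac{3 \left(8 k^{5} + 72 k^{4} + 186 k^{3} + 188 k^{2} + 106 k + 9\right)}{k^{2} + 9 k + 20} ≠ 0.

s_(k+1) = (-2*(k + 1)**6 - 6*(k + 1)**5 - 3*(k + 1)**4 + 2*(k + 1)**2 - 3)/(k + 5)
s_(k+1) − s_k = (-10*k**6 - 102*k**5 - 349*k**4 - 556*k**3 - 484*k**2 - 209*k - 33)/(k**2 + 9*k + 20)
(s_(k+1) − s_k) − t_k = 3*(8*k**5 + 72*k**4 + 186*k**3 + 188*k**2 + 106*k + 9)/(k**2 + 9*k + 20)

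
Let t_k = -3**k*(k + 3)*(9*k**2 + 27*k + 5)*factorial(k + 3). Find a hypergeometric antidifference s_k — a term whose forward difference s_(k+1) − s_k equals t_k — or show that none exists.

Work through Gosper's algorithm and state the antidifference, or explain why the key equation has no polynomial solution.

r(k) = (k + 4)**2*(81*k + 27*(k + 1)**2 + 96)/((k + 3)*(9*k**2 + 27*k + 5)) after simplifying.
Factor: A=3*k + 12; B=1; C=k**3 + 6*k**2 + 86*k/9 + 5/3.
f must satisfy (3*k + 12)·f(k+1) − (1)·f(k) = k**3 + 6*k**2 + 86*k/9 + 5/3.
Bound: deg f ≤ 2.
Solve for f: f(k) = (3*k**2 + k - 3)/9 (degree 2 ≤ 2).
R(k) = B(k−1)·f(k)/C(k) = (3*k**2 + k - 3)/((k + 3)*(9*k**2 + 27*k + 5)); s_k = R·t_k = -3**k*(3*k**2 + k - 3)*factorial(k + 3).
Δs = -3**k*(k + 3)*(9*k**2 + 27*k + 5)*factorial(k + 3), as required.

s_k = -3**k*(3*k**2 + k - 3)*factorial(k + 3)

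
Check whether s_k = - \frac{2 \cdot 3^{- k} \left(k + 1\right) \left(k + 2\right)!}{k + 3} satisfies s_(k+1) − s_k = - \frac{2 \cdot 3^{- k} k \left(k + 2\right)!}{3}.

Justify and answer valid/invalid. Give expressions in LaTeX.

s_(k+1) = -2*(k + 2)*factorial(k + 3)/(3*3**k*(k + 4))
s_(k+1) − s_k = -2*(k**3 + 5*k**2 + 6*k + 6)*factorial(k + 2)/(3*3**k*(k + 3)*(k + 4))
(s_(k+1) − s_k) − t_k = 4*(k**2 + 3*k - 3)*factorial(k + 2)/(3*3**k*(k + 3)*(k + 4))

Invalid: residual \frac{4 \cdot 3^{- k} \left(k^{2} + 3 k - 3\right) \left(k + 2\right)!}{3 \left(k + 3\right) \left(k + 4\right)} ≠ 0.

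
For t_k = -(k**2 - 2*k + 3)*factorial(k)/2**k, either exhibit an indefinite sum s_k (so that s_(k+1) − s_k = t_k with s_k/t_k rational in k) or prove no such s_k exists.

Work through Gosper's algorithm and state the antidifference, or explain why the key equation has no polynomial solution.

Ratio r(k) = (k**3 + k**2 + 2*k + 2)/(2*(k**2 - 2*k + 3)).
So A=k/2 + 1/2 and B=1, with C=k**2 - 2*k + 3.
Key eq: (k/2 + 1/2)·f(k+1) = (1)·f(k) + (k**2 - 2*k + 3).
Degrees (1,0,2) ⇒ d ≤ 1.
Coefficient equations give f(k) = 2*(k - 2).
Certificate R = B(k−1)f/C = 2*(k - 2)/(k**2 - 2*k + 3) gives s_k = -2**(1 - k)*(k - 2)*factorial(k).
s_(k+1) − s_k = -(k**2 - 2*k + 3)*factorial(k)/2**k = t_k.

s_k = -2**(1 - k)*(k - 2)*factorial(k)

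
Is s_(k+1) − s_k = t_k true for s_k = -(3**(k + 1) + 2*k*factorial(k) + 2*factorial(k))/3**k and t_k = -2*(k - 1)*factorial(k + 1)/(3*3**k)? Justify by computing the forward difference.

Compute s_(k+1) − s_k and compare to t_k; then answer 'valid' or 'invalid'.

s_(k+1) = -(9*3**k + 2*k**2*factorial(k) + 6*k*factorial(k) + 4*factorial(k))/(3*3**k)
s_(k+1) − s_k = -2*(k - 1)*factorial(k + 1)/(3*3**k)
(s_(k+1) − s_k) − t_k = 0

Valid: the claim telescopes to t_k.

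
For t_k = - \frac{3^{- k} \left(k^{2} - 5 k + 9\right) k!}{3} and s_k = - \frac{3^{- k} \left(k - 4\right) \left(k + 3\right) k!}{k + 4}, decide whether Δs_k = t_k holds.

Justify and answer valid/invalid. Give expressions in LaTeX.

Invalid: residual \frac{3^{- k} \left(k^{3} - k^{2} - 14 k + 48\right) k!}{3 \left(k + 4\right) \left(k + 5\right)} ≠ 0.

s_(k+1) = -(k - 3)*(k + 4)*factorial(k + 1)/(3*3**k*(k + 5))
s_(k+1) − s_k = -(k**4 + 3*k**3 - 15*k**2 - 5*k + 132)*factorial(k)/(3*3**k*(k + 4)*(k + 5))
(s_(k+1) − s_k) − t_k = (k**3 - k**2 - 14*k + 48)*factorial(k)/(3*3**k*(k + 4)*(k + 5))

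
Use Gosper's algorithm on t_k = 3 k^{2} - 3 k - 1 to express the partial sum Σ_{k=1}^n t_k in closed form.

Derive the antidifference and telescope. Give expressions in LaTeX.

r(k) = (3*k**2 + 3*k - 1)/(3*k**2 - 3*k - 1) after simplifying.
So A=1 and B=1, with C=k**2 - k - 1/3.
Solve (1)·f(k+1) − (1)·f(k) = k**2 - k - 1/3.
Bound: deg f ≤ 3.
Coefficient equations give f(k) = k*(k**2 - 3*k + 1)/3.
Get s_k = R·t_k = k*(k**2 - 3*k + 1) with R(k) = B(k−1)f(k)/C(k) = k*(k**2 - 3*k + 1)/(3*k**2 - 3*k - 1).
s_(k+1) − s_k = 3*k**2 - 3*k - 1 = t_k.
Telescope: S(n) = s_(n+1) − s_(1) = n**3 - 2*n - 1 − (-1) = n*(n**2 - 2).

S(n) = n \left(n^{2} - 2\right)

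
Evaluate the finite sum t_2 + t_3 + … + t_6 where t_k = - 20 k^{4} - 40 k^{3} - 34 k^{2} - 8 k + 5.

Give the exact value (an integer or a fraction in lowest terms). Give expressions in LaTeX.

Σ = -66275

Step 1: r(k) = (20*k**4 + 120*k**3 + 274*k**2 + 276*k + 97)/(20*k**4 + 40*k**3 + 34*k**2 + 8*k - 5).
Factor: A=1; B=1; C=k**4 + 2*k**3 + 17*k**2/10 + 2*k/5 - 1/4.
Key eq: (1)·f(k+1) = (1)·f(k) + (k**4 + 2*k**3 + 17*k**2/10 + 2*k/5 - 1/4).
From deg A=0, deg B=0, deg C=4: d=5.
A polynomial solution: f(k) = k*(4*k**4 - 2*k**2 - 3*k - 4)/20.
Certificate R = B(k−1)f/C = k*(4*k**4 - 2*k**2 - 3*k - 4)/(20*k**4 + 40*k**3 + 34*k**2 + 8*k - 5) gives s_k = k*(-4*k**4 + 2*k**2 + 3*k + 4).
Verify: -20*k**4 - 40*k**3 - 34*k**2 - 8*k + 5 matches t_k.
Telescoping: Σ = s_(7) − s_(2) = -66367 − (-92) = -66275.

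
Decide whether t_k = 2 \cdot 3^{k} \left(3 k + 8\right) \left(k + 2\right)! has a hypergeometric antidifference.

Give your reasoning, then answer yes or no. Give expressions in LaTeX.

The ratio is 3*(k + 3)*(3*k + 11)/(3*k + 8).
So A=3*k + 9 and B=1, with C=k + 8/3.
Need (3*k + 9)·f(k+1) − (1)·f(k) = k + 8/3.
d = 0 from the (1,0,1) case.
Coefficient equations give f(k) = 1/3.
R(k) = B(k−1)·f(k)/C(k) = 1/(3*k + 8); s_k = R·t_k = 2*3**k*factorial(k + 2).
Check: Δs_k = 2*3**k*(3*k + 8)*factorial(k + 2). ✓

Yes. s_k = 2 \cdot 3^{k} \left(k + 2\right)!.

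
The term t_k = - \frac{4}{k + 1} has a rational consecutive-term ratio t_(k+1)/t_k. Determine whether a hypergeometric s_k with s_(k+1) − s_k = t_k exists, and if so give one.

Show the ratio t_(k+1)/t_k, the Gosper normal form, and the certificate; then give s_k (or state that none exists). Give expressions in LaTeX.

r(k) = (k + 1)/(k + 2) after simplifying.
A = k + 1, B = k + 2, C = 1.
f must satisfy (k + 1)·f(k+1) − (k + 1)·f(k) = 1.
Degrees (1,1,0) ⇒ d ≤ 0.
Put f(k) = c0: A·f(k+1) − B(k−1)·f(k) − C = -1; need -1 = 0 — inconsistent ⇒ no f, not summable.

none — t_k is not Gosper-summable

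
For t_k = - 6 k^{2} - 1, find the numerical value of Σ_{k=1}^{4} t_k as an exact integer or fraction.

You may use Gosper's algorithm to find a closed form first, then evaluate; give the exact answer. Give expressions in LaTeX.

Σ = -184

r(k) = (6*(k + 1)**2 + 1)/(6*k**2 + 1) after simplifying.
So A=1 and B=1, with C=k**2 + 1/6.
Solve (1)·f(k+1) − (1)·f(k) = k**2 + 1/6.
deg f ≤ 3 (via 0,0,2).
Solve for f: f(k) = k*(2*k**2 - 3*k + 2)/6 (degree 3 ≤ 3).
So s_k = (B(k−1)f/C)·t_k = (k*(2*k**2 - 3*k + 2)/(6*k**2 + 1))·t_k = k*(-2*k**2 + 3*k - 2).
s_(k+1) − s_k = -6*k**2 - 1 = t_k.
Evaluate s at k=5 and k=1: -185 and -1; difference -184.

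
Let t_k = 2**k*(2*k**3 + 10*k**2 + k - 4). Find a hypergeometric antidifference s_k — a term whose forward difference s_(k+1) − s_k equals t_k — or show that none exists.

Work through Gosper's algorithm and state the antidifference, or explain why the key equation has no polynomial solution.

s_k = 2**k*(2*k**3 - 2*k**2 - 3*k + 2)

Compute t_(k+1)/t_k: get 2*(2*k**3 + 16*k**2 + 27*k + 9)/(2*k**3 + 10*k**2 + k - 4).
A = 2, B = 1, C = k**3 + 5*k**2 + k/2 - 2.
Set up (2)·f(k+1) − (1)·f(k) − (k**3 + 5*k**2 + k/2 - 2) = 0.
d = 3 from the (0,0,3) case.
Match coefficients ⇒ f(k) = (2*k**3 - 2*k**2 - 3*k + 2)/2.
So s_k = (B(k−1)f/C)·t_k = ((2*k**3 - 2*k**2 - 3*k + 2)/(2*k**3 + 10*k**2 + k - 4))·t_k = 2**k*(2*k**3 - 2*k**2 - 3*k + 2).
Check: Δs_k = 2**k*(2*k**3 + 10*k**2 + k - 4). ✓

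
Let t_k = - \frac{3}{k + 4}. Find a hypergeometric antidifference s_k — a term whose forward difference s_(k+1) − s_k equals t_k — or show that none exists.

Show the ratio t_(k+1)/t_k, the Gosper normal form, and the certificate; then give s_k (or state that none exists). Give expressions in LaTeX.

t_(k+1)/t_k = (k + 4)/(k + 5).
Gosper form: A/B · C(k+1)/C(k) with A=k + 4, B=k + 5, C=1.
Need (k + 4)·f(k+1) − (k + 4)·f(k) = 1.
deg f ≤ 0 (via 1,1,0).
Put f(k) = c0: A·f(k+1) − B(k−1)·f(k) − C = -1; need -1 = 0 — inconsistent ⇒ no f, not summable.

none (Gosper's algorithm certifies no s_k)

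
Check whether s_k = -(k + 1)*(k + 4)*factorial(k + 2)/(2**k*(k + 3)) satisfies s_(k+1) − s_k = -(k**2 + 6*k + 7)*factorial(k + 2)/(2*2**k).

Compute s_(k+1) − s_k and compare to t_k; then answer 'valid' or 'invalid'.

s_(k+1) = -(k + 2)*(k + 5)*factorial(k + 3)/(2*2**k*(k + 4))
s_(k+1) − s_k = -(k**4 + 11*k**3 + 43*k**2 + 75*k + 58)*factorial(k + 2)/(2*2**k*(k + 3)*(k + 4))
(s_(k+1) − s_k) − t_k = (k**3 + 9*k**2 + 23*k + 13)*factorial(k + 2)/(2**k*(k + 3)*(k + 4))

Invalid: residual (k**3 + 9*k**2 + 23*k + 13)*factorial(k + 2)/(2**k*(k + 3)*(k + 4)) ≠ 0.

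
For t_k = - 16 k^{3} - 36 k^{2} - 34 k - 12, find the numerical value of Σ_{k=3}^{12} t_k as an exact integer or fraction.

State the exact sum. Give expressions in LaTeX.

Σ = -123090

t_(k+1)/t_k = (8*k**3 + 42*k**2 + 77*k + 49)/(8*k**3 + 18*k**2 + 17*k + 6).
Normal form (A,B,C) = (1, 1, k**3 + 9*k**2/4 + 17*k/8 + 3/4).
Key eq: (1)·f(k+1) = (1)·f(k) + (k**3 + 9*k**2/4 + 17*k/8 + 3/4).
From deg A=0, deg B=0, deg C=3: d=4.
Coefficient equations give f(k) = k*(2*k + 1)*(2*k**2 + k + 1)/16.
Certificate R = B(k−1)f/C = k*(2*k + 1)*(2*k**2 + k + 1)/(2*(4*k + 3)*(2*k**2 + 3*k + 2)) gives s_k = k*(-4*k**3 - 4*k**2 - 3*k - 1).
Δs = -16*k**3 - 36*k**2 - 34*k - 12, as required.
Evaluate s at k=13 and k=3: -123552 and -462; difference -123090.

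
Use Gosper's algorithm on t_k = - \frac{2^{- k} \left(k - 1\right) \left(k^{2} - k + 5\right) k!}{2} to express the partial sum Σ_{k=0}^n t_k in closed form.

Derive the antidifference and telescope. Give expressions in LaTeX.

S(n) = \frac{2^{- n} \left(6 \cdot 2^{n} - n^{3} n! - n!\right)}{2}

r(k) = k*(k + 1)*(-k + (k + 1)**2 + 4)/(2*(k - 1)*(k**2 - k + 5)) after simplifying.
Take A(k)=k/2 + 1/2, B(k)=1, C(k)=k**3 - 2*k**2 + 6*k - 5.
Need (k/2 + 1/2)·f(k+1) − (1)·f(k) = k**3 - 2*k**2 + 6*k - 5.
deg f ≤ 2 (via 1,0,3).
A polynomial solution: f(k) = 2*(k**2 - 3*k + 3).
Certificate R = B(k−1)f/C = 2*(k**2 - 3*k + 3)/((k - 1)*(k**2 - k + 5)) gives s_k = -(k**2 - 3*k + 3)*factorial(k)/2**k.
Check: Δs_k = -(k - 1)*(k**2 - k + 5)*factorial(k)/(2*2**k). ✓
Evaluate: s_(n+1) = -2**(-n - 1)*(n**2 - n + 1)*factorial(n + 1); subtract s_(0) = -3 ⇒ S(n) = (6*2**n - n**3*factorial(n) - factorial(n))/(2*2**n).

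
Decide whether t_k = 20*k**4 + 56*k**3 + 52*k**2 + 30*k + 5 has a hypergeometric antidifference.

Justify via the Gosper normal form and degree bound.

Compute t_(k+1)/t_k: get (20*k**4 + 136*k**3 + 340*k**2 + 382*k + 163)/(20*k**4 + 56*k**3 + 52*k**2 + 30*k + 5).
Take A(k)=1, B(k)=1, C(k)=k**4 + 14*k**3/5 + 13*k**2/5 + 3*k/2 + 1/4.
Set up (1)·f(k+1) − (1)·f(k) − (k**4 + 14*k**3/5 + 13*k**2/5 + 3*k/2 + 1/4) = 0.
Bound: deg f ≤ 5.
Solving with deg f ≤ 5: f(k) = k*(4*k**4 + 4*k**3 - 4*k**2 + 3*k - 2)/20.
Get s_k = R·t_k = k*(4*k**4 + 4*k**3 - 4*k**2 + 3*k - 2) with R(k) = B(k−1)f(k)/C(k) = k*(4*k**4 + 4*k**3 - 4*k**2 + 3*k - 2)/(20*k**4 + 56*k**3 + 52*k**2 + 30*k + 5).
Δs = 20*k**4 + 56*k**3 + 52*k**2 + 30*k + 5, as required.

Yes. s_k = k*(4*k**4 + 4*k**3 - 4*k**2 + 3*k - 2).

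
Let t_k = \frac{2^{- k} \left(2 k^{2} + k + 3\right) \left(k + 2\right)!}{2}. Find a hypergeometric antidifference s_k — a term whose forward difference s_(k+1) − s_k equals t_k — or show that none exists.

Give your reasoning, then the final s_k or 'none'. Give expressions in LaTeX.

t_(k+1)/t_k = (k + 3)*(k + 2*(k + 1)**2 + 4)/(2*(2*k**2 + k + 3)).
Gosper form: A/B · C(k+1)/C(k) with A=k/2 + 3/2, B=1, C=k**2 + k/2 + 3/2.
Set up (k/2 + 3/2)·f(k+1) − (1)·f(k) − (k**2 + k/2 + 3/2) = 0.
d = 1 from the (1,0,2) case.
A polynomial solution: f(k) = 2*k - 3.
Certificate R = B(k−1)f/C = 2*(2*k - 3)/(2*k**2 + k + 3) gives s_k = (2*k - 3)*factorial(k + 2)/2**k.
Verify: (2*k**2 + k + 3)*factorial(k + 2)/(2*2**k) matches t_k.

s_k = 2^{- k} \left(2 k - 3\right) \left(k + 2\right)!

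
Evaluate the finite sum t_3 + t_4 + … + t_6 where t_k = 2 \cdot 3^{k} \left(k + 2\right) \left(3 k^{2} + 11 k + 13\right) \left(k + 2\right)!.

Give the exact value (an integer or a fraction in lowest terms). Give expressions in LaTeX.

Σ = 90472431600

Compute t_(k+1)/t_k: get (k + 3)**2*(33*k + 9*(k + 1)**2 + 72)/((k + 2)*(3*k**2 + 11*k + 13)).
A = 3*k + 9, B = 1, C = k**3 + 17*k**2/3 + 35*k/3 + 26/3.
Set up (3*k + 9)·f(k+1) − (1)·f(k) − (k**3 + 17*k**2/3 + 35*k/3 + 26/3) = 0.
d = 2 from the (1,0,3) case.
Solving with deg f ≤ 2: f(k) = (k**2 + k + 1)/3.
R(k) = B(k−1)·f(k)/C(k) = (k**2 + k + 1)/((k + 2)*(3*k**2 + 11*k + 13)); s_k = R·t_k = 2*3**k*(k**2 + k + 1)*factorial(k + 2).
Check: Δs_k = 2*3**k*(k + 2)*(3*k**2 + 11*k + 13)*factorial(k + 2). ✓
Evaluate s at k=7 and k=3: 90472515840 and 84240; difference 90472431600.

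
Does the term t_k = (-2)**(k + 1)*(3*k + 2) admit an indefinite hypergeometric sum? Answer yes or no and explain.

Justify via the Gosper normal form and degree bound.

Yes. s_k = 2*(-2)**k*k.

Step 1: r(k) = 2*(-3*k - 5)/(3*k + 2).
Take A(k)=-2, B(k)=1, C(k)=k + 2/3.
Set up (-2)·f(k+1) − (1)·f(k) − (k + 2/3) = 0.
Bound: deg f ≤ 1.
Solve for f: f(k) = -k/3 (degree 1 ≤ 1).
Get s_k = R·t_k = 2*(-2)**k*k with R(k) = B(k−1)f(k)/C(k) = -k/(3*k + 2).
Verify: (-2)**(k + 1)*(3*k + 2) matches t_k.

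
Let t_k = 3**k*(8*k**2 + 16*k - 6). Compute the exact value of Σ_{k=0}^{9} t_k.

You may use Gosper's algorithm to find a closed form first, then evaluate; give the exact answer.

Σ = 21080496

Compute t_(k+1)/t_k: get 3*(4*k**2 + 16*k + 9)/(4*k**2 + 8*k - 3).
Factor: A=3; B=1; C=k**2 + 2*k - 3/4.
f must satisfy (3)·f(k+1) − (1)·f(k) = k**2 + 2*k - 3/4.
d = 2 from the (0,0,2) case.
Solving with deg f ≤ 2: f(k) = (2*k - 3)*(2*k + 1)/8.
Then R = B(k−1)f/C = (2*k - 3)*(2*k + 1)/(2*(4*k**2 + 8*k - 3)), so s_k = R(k)·t_k = 3**k*(4*k**2 - 4*k - 3).
Δs = 3**k*(8*k**2 + 16*k - 6), as required.
Σ_(k=0)^(9) t_k = s_(10) − s_(0) = 21080493 − (-3) = 21080496.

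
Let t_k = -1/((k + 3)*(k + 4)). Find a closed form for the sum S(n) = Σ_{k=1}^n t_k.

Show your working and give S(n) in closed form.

Compute t_(k+1)/t_k: get (k + 3)/(k + 5).
So A=k + 3 and B=k + 5, with C=1.
Need (k + 3)·f(k+1) − (k + 4)·f(k) = 1.
deg f ≤ 1 (via 1,1,0).
Match coefficients ⇒ f(k) = k/3.
Then R = B(k−1)f/C = k*(k + 4)/3, so s_k = R(k)·t_k = -k/(3*k + 9).
Check: Δs_k = -1/(k**2 + 7*k + 12). ✓
s_(n+1) = (-n - 1)/(3*(n + 4)) and s_(1) = -1/12, so S(n) = -n/(4*n + 16).

S(n) = -n/(4*n + 16)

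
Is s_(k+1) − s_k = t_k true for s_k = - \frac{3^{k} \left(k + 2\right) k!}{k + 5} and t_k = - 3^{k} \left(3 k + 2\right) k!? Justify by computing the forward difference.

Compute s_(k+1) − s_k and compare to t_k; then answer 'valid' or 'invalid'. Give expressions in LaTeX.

s_(k+1) = -3**(k + 1)*(k + 3)*factorial(k + 1)/(k + 6)
s_(k+1) − s_k = -3**k*(3*k**3 + 26*k**2 + 61*k + 33)*factorial(k)/((k + 5)*(k + 6))
(s_(k+1) − s_k) − t_k = 3**(k + 1)*(3*k**2 + 17*k + 9)*factorial(k)/((k + 5)*(k + 6))

Invalid: residual \frac{3^{k + 1} \left(3 k^{2} + 17 k + 9\right) k!}{\left(k + 5\right) \left(k + 6\right)} ≠ 0.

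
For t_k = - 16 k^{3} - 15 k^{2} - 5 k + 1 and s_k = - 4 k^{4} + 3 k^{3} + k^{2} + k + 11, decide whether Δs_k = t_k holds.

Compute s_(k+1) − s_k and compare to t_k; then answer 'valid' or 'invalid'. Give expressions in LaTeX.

Valid — Δs_k = t_k.

s_(k+1) = -4*k**4 - 13*k**3 - 14*k**2 - 4*k + 12
s_(k+1) − s_k = -16*k**3 - 15*k**2 - 5*k + 1
(s_(k+1) − s_k) − t_k = 0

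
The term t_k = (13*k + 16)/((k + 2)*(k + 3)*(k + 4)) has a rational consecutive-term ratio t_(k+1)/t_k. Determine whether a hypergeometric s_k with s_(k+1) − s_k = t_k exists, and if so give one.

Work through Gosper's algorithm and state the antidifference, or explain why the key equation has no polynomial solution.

The ratio is (k + 2)*(13*k + 29)/((k + 5)*(13*k + 16)).
Gosper form: A/B · C(k+1)/C(k) with A=k + 2, B=k + 5, C=k + 16/13.
Need (k + 2)·f(k+1) − (k + 4)·f(k) = k + 16/13.
Degrees (1,1,1) ⇒ d ≤ 2.
A polynomial solution: f(k) = k*(7*k + 9)/26.
R(k) = B(k−1)·f(k)/C(k) = k*(k + 4)*(7*k + 9)/(2*(13*k + 16)); s_k = R·t_k = k*(7*k + 9)/(2*(k + 2)*(k + 3)).
s_(k+1) − s_k = (13*k + 16)/(k**3 + 9*k**2 + 26*k + 24) = t_k.

s_k = k*(7*k + 9)/(2*(k + 2)*(k + 3))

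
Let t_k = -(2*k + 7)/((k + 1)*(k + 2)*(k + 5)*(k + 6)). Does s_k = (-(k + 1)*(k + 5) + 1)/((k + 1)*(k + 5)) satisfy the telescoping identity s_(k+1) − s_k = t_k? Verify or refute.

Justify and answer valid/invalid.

s_(k+1) = (-(k + 2)*(k + 6) + 1)/((k + 2)*(k + 6))
s_(k+1) − s_k = (-2*k - 7)/(k**4 + 14*k**3 + 65*k**2 + 112*k + 60)
(s_(k+1) − s_k) − t_k = 0

Valid: the claim telescopes to t_k.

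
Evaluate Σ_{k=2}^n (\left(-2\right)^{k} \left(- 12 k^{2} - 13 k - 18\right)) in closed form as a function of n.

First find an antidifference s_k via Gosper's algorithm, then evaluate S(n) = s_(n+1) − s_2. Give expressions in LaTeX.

S(n) = - 8 \left(-2\right)^{n} n^{2} - 14 \left(-2\right)^{n} n - 14 \left(-2\right)^{n} - 72

The ratio is 2*(-12*k**2 - 37*k - 43)/(12*k**2 + 13*k + 18).
So A=-2 and B=1, with C=k**2 + 13*k/12 + 3/2.
f must satisfy (-2)·f(k+1) − (1)·f(k) = k**2 + 13*k/12 + 3/2.
Degrees (0,0,2) ⇒ d ≤ 2.
Solving with deg f ≤ 2: f(k) = -(4*k**2 - k + 4)/12.
So s_k = (B(k−1)f/C)·t_k = (-(4*k**2 - k + 4)/(12*k**2 + 13*k + 18))·t_k = (-2)**k*(4*k**2 - k + 4).
Check: Δs_k = (-2)**k*(-12*k**2 - 13*k - 18). ✓
Telescope: S(n) = s_(n+1) − s_(2) = (-2)**(n + 1)*(4*n**2 + 7*n + 7) − (72) = -8*(-2)**n*n**2 - 14*(-2)**n*n - 14*(-2)**n - 72.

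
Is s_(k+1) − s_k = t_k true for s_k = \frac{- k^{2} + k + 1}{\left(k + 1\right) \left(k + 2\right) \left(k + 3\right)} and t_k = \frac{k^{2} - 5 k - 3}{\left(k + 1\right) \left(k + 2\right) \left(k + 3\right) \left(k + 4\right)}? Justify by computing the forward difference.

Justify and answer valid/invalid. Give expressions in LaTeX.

s_(k+1) = (k - (k + 1)**2 + 2)/((k + 2)*(k + 3)*(k + 4))
s_(k+1) − s_k = (k**2 - 5*k - 3)/(k**4 + 10*k**3 + 35*k**2 + 50*k + 24)
(s_(k+1) − s_k) − t_k = 0

valid (s_(k+1) − s_k reduces to t_k)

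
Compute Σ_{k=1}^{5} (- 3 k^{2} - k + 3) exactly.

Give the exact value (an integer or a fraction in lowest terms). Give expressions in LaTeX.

Σ = -165

The ratio is (k + 3*(k + 1)**2 - 2)/(3*k**2 + k - 3).
So A=1 and B=1, with C=k**2 + k/3 - 1.
Set up (1)·f(k+1) − (1)·f(k) − (k**2 + k/3 - 1) = 0.
Degrees (0,0,2) ⇒ d ≤ 3.
Coefficient equations give f(k) = k*(k**2 - k - 3)/3.
So s_k = (B(k−1)f/C)·t_k = (k*(k**2 - k - 3)/(3*k**2 + k - 3))·t_k = k*(-k**2 + k + 3).
Verify: -3*k**2 - k + 3 matches t_k.
Σ_(k=1)^(5) t_k = s_(6) − s_(1) = -162 − (3) = -165.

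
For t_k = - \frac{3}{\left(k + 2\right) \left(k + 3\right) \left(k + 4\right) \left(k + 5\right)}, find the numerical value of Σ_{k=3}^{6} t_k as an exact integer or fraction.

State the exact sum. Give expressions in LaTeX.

Σ = -13/3465

t_(k+1)/t_k = (k + 2)/(k + 6).
Gosper form: A/B · C(k+1)/C(k) with A=k + 2, B=k + 6, C=1.
Set up (k + 2)·f(k+1) − (k + 5)·f(k) − (1) = 0.
From deg A=1, deg B=1, deg C=0: d=3.
A polynomial solution: f(k) = k*(k**2 + 9*k + 26)/72.
Certificate R = B(k−1)f/C = k*(k + 5)*(k**2 + 9*k + 26)/72 gives s_k = k*(-k**2 - 9*k - 26)/(24*(k + 2)*(k + 3)*(k + 4)).
Check: Δs_k = -3/(k**4 + 14*k**3 + 71*k**2 + 154*k + 120). ✓
Sum = s_(7) − s_(3); s_(7) = -161/3960, s_(3) = -31/840 ⇒ -13/3465.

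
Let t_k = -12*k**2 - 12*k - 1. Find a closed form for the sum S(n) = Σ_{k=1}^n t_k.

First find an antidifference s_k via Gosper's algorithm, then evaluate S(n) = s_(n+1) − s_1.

The ratio is (12*k**2 + 36*k + 25)/(12*k**2 + 12*k + 1).
Take A(k)=1, B(k)=1, C(k)=k**2 + k + 1/12.
Key eq: (1)·f(k+1) = (1)·f(k) + (k**2 + k + 1/12).
deg f ≤ 3 (via 0,0,2).
Solving with deg f ≤ 3: f(k) = k*(4*k**2 - 3)/12.
Then R = B(k−1)f/C = k*(4*k**2 - 3)/(12*k**2 + 12*k + 1), so s_k = R(k)·t_k = k*(3 - 4*k**2).
Check: Δs_k = -12*k**2 - 12*k - 1. ✓
Evaluate: s_(n+1) = -4*n**3 - 12*n**2 - 9*n - 1; subtract s_(1) = -1 ⇒ S(n) = n*(-4*n**2 - 12*n - 9).

S(n) = n*(-4*n**2 - 12*n - 9)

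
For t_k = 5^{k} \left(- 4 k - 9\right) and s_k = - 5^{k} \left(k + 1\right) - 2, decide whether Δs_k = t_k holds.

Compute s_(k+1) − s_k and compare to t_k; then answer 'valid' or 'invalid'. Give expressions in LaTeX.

s_(k+1) = -5*5**k*(k + 2) - 2
s_(k+1) − s_k = 5**k*(-4*k - 9)
(s_(k+1) − s_k) − t_k = 0

valid (s_(k+1) − s_k reduces to t_k)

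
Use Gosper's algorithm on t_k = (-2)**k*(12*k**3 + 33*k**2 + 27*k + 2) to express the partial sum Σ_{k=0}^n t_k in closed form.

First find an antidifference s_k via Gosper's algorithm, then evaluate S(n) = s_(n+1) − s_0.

Compute t_(k+1)/t_k: get 2*(-12*k**3 - 69*k**2 - 129*k - 74)/(12*k**3 + 33*k**2 + 27*k + 2).
Gosper form: A/B · C(k+1)/C(k) with A=-2, B=1, C=k**3 + 11*k**2/4 + 9*k/4 + 1/6.
Set up (-2)·f(k+1) − (1)·f(k) − (k**3 + 11*k**2/4 + 9*k/4 + 1/6) = 0.
Degrees (0,0,3) ⇒ d ≤ 3.
Solving with deg f ≤ 3: f(k) = -(k + 1)*(4*k**2 - k - 2)/12.
R(k) = B(k−1)·f(k)/C(k) = -(k + 1)*(4*k**2 - k - 2)/(12*k**3 + 33*k**2 + 27*k + 2); s_k = R·t_k = (-2)**k*(-4*k**3 - 3*k**2 + 3*k + 2).
Δs = (-2)**k*(12*k**3 + 33*k**2 + 27*k + 2), as required.
Evaluate: s_(n+1) = 2*(-2)**n*(4*n**3 + 15*n**2 + 15*n + 2); subtract s_(0) = 2 ⇒ S(n) = 8*(-2)**n*n**3 + 30*(-2)**n*n**2 + 30*(-2)**n*n + 4*(-2)**n - 2.

S(n) = 8*(-2)**n*n**3 + 30*(-2)**n*n**2 + 30*(-2)**n*n + 4*(-2)**n - 2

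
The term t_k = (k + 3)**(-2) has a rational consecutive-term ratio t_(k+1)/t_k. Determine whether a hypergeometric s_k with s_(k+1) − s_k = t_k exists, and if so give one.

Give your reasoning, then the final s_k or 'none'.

t_(k+1)/t_k = (k + 3)**2/(k + 4)**2.
Gosper form: A/B · C(k+1)/C(k) with A=k**2 + 6*k + 9, B=k**2 + 8*k + 16, C=1.
Solve (k**2 + 6*k + 9)·f(k+1) − (k**2 + 6*k + 9)·f(k) = 1.
Bound: deg f ≤ 0.
Write f(k) = c0. Then LHS − RHS = -1, requiring -1 = 0: contradictory. No certificate.

no hypergeometric antidifference exists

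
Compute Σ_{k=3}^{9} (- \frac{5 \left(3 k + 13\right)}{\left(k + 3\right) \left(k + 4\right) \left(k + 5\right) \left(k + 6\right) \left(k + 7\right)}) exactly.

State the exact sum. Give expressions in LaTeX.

Σ = -7/702

Compute t_(k+1)/t_k: get (k + 3)*(3*k + 16)/((k + 8)*(3*k + 13)).
A = k + 3, B = k + 8, C = k + 13/3.
f must satisfy (k + 3)·f(k+1) − (k + 7)·f(k) = k + 13/3.
d = 4 from the (1,1,1) case.
Solving with deg f ≤ 4: f(k) = k*(k + 4)*(k**2 + 14*k + 63)/270.
Certificate R = B(k−1)f/C = k*(k + 4)*(k + 7)*(k**2 + 14*k + 63)/(90*(3*k + 13)) gives s_k = k*(-k**2 - 14*k - 63)/(18*(k**3 + 14*k**2 + 63*k + 90)).
Δs = 5*(-3*k - 13)/(k**5 + 25*k**4 + 245*k**3 + 1175*k**2 + 2754*k + 2520), as required.
Σ_(k=3)^(9) t_k = s_(10) − s_(3) = -101/1872 − (-19/432) = -7/702.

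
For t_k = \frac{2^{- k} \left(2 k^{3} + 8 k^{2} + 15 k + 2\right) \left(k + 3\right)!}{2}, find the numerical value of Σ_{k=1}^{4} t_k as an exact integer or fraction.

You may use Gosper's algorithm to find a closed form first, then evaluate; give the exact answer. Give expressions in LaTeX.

Σ = 59232

The ratio is (2*k**4 + 22*k**3 + 93*k**2 + 175*k + 108)/(2*(2*k**3 + 8*k**2 + 15*k + 2)).
Factor: A=k/2 + 2; B=1; C=k**3 + 4*k**2 + 15*k/2 + 1.
Key eq: (k/2 + 2)·f(k+1) = (1)·f(k) + (k**3 + 4*k**2 + 15*k/2 + 1).
Degrees (1,0,3) ⇒ d ≤ 2.
A polynomial solution: f(k) = 2*k**2 - 3.
Certificate R = B(k−1)f/C = 2*(2*k**2 - 3)/(2*k**3 + 8*k**2 + 15*k + 2) gives s_k = (2*k**2 - 3)*factorial(k + 3)/2**k.
Check: Δs_k = (2*k**3 + 8*k**2 + 15*k + 2)*factorial(k + 3)/(2*2**k). ✓
Sum = s_(5) − s_(1); s_(5) = 59220, s_(1) = -12 ⇒ 59232.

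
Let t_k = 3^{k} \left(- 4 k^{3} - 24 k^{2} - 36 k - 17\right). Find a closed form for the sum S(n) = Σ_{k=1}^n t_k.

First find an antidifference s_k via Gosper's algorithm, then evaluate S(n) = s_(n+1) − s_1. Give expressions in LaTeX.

S(n) = - 6 \cdot 3^{n} n^{3} - 27 \cdot 3^{n} n^{2} - 36 \cdot 3^{n} n - 18 \cdot 3^{n} + 18

Ratio r(k) = 3*(4*k**3 + 36*k**2 + 96*k + 81)/(4*k**3 + 24*k**2 + 36*k + 17).
So A=3 and B=1, with C=k**3 + 6*k**2 + 9*k + 17/4.
Key eq: (3)·f(k+1) = (1)·f(k) + (k**3 + 6*k**2 + 9*k + 17/4).
deg f ≤ 3 (via 0,0,3).
A polynomial solution: f(k) = (2*k**3 + 3*k**2 + 1)/4.
Get s_k = R·t_k = 3**k*(-2*k**3 - 3*k**2 - 1) with R(k) = B(k−1)f(k)/C(k) = (2*k**3 + 3*k**2 + 1)/(4*k**3 + 24*k**2 + 36*k + 17).
Δs = 3**k*(-4*k**3 - 24*k**2 - 36*k - 17), as required.
Telescope: S(n) = s_(n+1) − s_(1) = 3**(n + 1)*(-2*n**3 - 9*n**2 - 12*n - 6) − (-18) = -6*3**n*n**3 - 27*3**n*n**2 - 36*3**n*n - 18*3**n + 18.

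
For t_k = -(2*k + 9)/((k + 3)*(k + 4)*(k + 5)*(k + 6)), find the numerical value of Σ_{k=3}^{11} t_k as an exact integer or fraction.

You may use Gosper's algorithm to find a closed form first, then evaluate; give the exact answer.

The ratio is (k + 3)*(2*k + 11)/((k + 7)*(2*k + 9)).
Take A(k)=k + 3, B(k)=k + 7, C(k)=k + 9/2.
Solve (k + 3)·f(k+1) − (k + 6)·f(k) = k + 9/2.
deg f ≤ 3 (via 1,1,1).
Solve for f: f(k) = k*(k + 4)*(k + 8)/30 (degree 3 ≤ 3).
Then R = B(k−1)f/C = k*(k + 4)*(k + 6)*(k + 8)/(15*(2*k + 9)), so s_k = R(k)·t_k = k*(-k - 8)/(15*(k**2 + 8*k + 15)).
Δs = (-2*k - 9)/(k**4 + 18*k**3 + 119*k**2 + 342*k + 360), as required.
Evaluate s at k=12 and k=3: -16/255 and -11/240; difference -23/1360.

Σ = -23/1360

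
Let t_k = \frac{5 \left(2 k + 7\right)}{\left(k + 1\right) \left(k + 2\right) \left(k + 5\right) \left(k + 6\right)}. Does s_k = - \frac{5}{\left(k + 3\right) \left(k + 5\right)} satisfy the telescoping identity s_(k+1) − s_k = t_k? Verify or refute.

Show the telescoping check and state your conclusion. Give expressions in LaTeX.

s_(k+1) = -5/((k + 4)*(k + 6))
s_(k+1) − s_k = 5*(2*k + 9)/(k**4 + 18*k**3 + 119*k**2 + 342*k + 360)
(s_(k+1) − s_k) − t_k = 30*(-k**2 - 7*k - 11)/(k**6 + 21*k**5 + 175*k**4 + 735*k**3 + 1624*k**2 + 1764*k + 720)

Invalid: residual \frac{30 \left(- k^{2} - 7 k - 11\right)}{k^{6} + 21 k^{5} + 175 k^{4} + 735 k^{3} + 1624 k^{2} + 1764 k + 720} ≠ 0.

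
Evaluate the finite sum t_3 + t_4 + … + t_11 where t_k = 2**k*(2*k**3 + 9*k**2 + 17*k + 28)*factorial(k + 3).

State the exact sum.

The ratio is 2*(2*k**4 + 23*k**3 + 101*k**2 + 220*k + 224)/(2*k**3 + 9*k**2 + 17*k + 28).
Factor: A=2*k + 8; B=1; C=k**3 + 9*k**2/2 + 17*k/2 + 14.
Set up (2*k + 8)·f(k+1) − (1)·f(k) − (k**3 + 9*k**2/2 + 17*k/2 + 14) = 0.
deg f ≤ 2 (via 1,0,3).
Match coefficients ⇒ f(k) = (k**2 - k + 4)/2.
R(k) = B(k−1)·f(k)/C(k) = (k**2 - k + 4)/(2*k**3 + 9*k**2 + 17*k + 28); s_k = R·t_k = 2**k*(k**2 - k + 4)*factorial(k + 3).
Δs = 2**k*(2*k**3 + 9*k**2 + 17*k + 28)*factorial(k + 3), as required.
Σ_(k=3)^(11) t_k = s_(12) − s_(3) = 728447852740608000 − (57600) = 728447852740550400.

Σ = 728447852740550400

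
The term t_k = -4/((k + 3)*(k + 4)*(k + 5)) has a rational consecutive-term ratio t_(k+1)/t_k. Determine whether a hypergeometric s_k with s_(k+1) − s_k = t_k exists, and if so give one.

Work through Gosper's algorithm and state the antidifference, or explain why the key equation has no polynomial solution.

s_k = k*(-k - 7)/(6*(k + 3)*(k + 4))

Step 1: r(k) = (k + 3)/(k + 6).
A = k + 3, B = k + 6, C = 1.
Set up (k + 3)·f(k+1) − (k + 5)·f(k) − (1) = 0.
d = 2 from the (1,1,0) case.
Solving with deg f ≤ 2: f(k) = k*(k + 7)/24.
Get s_k = R·t_k = k*(-k - 7)/(6*(k + 3)*(k + 4)) with R(k) = B(k−1)f(k)/C(k) = k*(k + 5)*(k + 7)/24.
Verify: -4/(k**3 + 12*k**2 + 47*k + 60) matches t_k.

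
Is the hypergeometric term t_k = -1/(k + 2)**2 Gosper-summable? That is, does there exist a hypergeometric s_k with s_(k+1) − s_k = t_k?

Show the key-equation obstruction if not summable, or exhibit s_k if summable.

No. Not Gosper-summable.

The ratio is (k + 2)**2/(k + 3)**2.
Gosper form: A/B · C(k+1)/C(k) with A=k**2 + 4*k + 4, B=k**2 + 6*k + 9, C=1.
Set up (k**2 + 4*k + 4)·f(k+1) − (k**2 + 4*k + 4)·f(k) − (1) = 0.
From deg A=2, deg B=2, deg C=0: d=0.
Put f(k) = c0: A·f(k+1) − B(k−1)·f(k) − C = -1; need -1 = 0 — inconsistent ⇒ no f, not summable.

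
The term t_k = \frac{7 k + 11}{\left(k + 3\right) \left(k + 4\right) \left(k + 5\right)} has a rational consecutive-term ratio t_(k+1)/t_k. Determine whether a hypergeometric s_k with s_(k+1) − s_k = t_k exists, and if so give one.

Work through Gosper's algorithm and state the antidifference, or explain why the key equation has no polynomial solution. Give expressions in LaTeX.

t_(k+1)/t_k = (k + 3)*(7*k + 18)/((k + 6)*(7*k + 11)).
Factor: A=k + 3; B=k + 6; C=k + 11/7.
Need (k + 3)·f(k+1) − (k + 5)·f(k) = k + 11/7.
Degrees (1,1,1) ⇒ d ≤ 2.
Solve for f: f(k) = k*(4*k + 7)/21 (degree 2 ≤ 2).
So s_k = (B(k−1)f/C)·t_k = (k*(k + 5)*(4*k + 7)/(3*(7*k + 11)))·t_k = k*(4*k + 7)/(3*(k + 3)*(k + 4)).
Check: Δs_k = (7*k + 11)/(k**3 + 12*k**2 + 47*k + 60). ✓

s_k = \frac{k \left(4 k + 7\right)}{3 \left(k + 3\right) \left(k + 4\right)}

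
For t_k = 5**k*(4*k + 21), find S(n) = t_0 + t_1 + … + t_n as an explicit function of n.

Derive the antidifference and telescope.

Ratio r(k) = 5*(4*k + 25)/(4*k + 21).
So A=5 and B=1, with C=k + 21/4.
f must satisfy (5)·f(k+1) − (1)·f(k) = k + 21/4.
deg f ≤ 1 (via 0,0,1).
Match coefficients ⇒ f(k) = (k + 4)/4.
So s_k = (B(k−1)f/C)·t_k = ((k + 4)/(4*k + 21))·t_k = 5**k*(k + 4).
Check: Δs_k = 5**k*(4*k + 21). ✓
Telescope: S(n) = s_(n+1) − s_(0) = 5**(n + 1)*(n + 5) − (4) = 5**(n + 1)*n + 5**(n + 2) - 4.

S(n) = 5**(n + 1)*n + 5**(n + 2) - 4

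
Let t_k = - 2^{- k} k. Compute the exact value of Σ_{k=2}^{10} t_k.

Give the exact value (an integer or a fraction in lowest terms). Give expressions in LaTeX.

t_(k+1)/t_k = (k + 1)/(2*k).
Take A(k)=1/2, B(k)=1, C(k)=k.
Set up (1/2)·f(k+1) − (1)·f(k) − (k) = 0.
d = 1 from the (0,0,1) case.
Solve for f: f(k) = -2*(k + 1) (degree 1 ≤ 1).
R(k) = B(k−1)·f(k)/C(k) = -2*(k + 1)/k; s_k = R·t_k = 2**(1 - k)*(k + 1).
s_(k+1) − s_k = -k/2**k = t_k.
Evaluate s at k=11 and k=2: 3/256 and 3/2; difference -381/256.

Σ = -381/256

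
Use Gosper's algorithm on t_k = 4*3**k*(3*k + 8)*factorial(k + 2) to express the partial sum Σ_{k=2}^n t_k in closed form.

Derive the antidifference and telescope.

t_(k+1)/t_k = 3*(k + 3)*(3*k + 11)/(3*k + 8).
A = 3*k + 9, B = 1, C = k + 8/3.
f must satisfy (3*k + 9)·f(k+1) − (1)·f(k) = k + 8/3.
Bound: deg f ≤ 0.
Coefficient equations give f(k) = 1/3.
Certificate R = B(k−1)f/C = 1/(3*k + 8) gives s_k = 4*3**k*factorial(k + 2).
Verify: 4*3**k*(3*k + 8)*factorial(k + 2) matches t_k.
Evaluate: s_(n+1) = 12*3**n*factorial(n + 3); subtract s_(2) = 864 ⇒ S(n) = 12*3**n*factorial(n + 3) - 864.

S(n) = 12*3**n*factorial(n + 3) - 864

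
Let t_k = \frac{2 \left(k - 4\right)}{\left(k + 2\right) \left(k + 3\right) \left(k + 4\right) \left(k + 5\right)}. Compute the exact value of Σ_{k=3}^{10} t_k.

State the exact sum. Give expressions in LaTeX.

t_(k+1)/t_k = (k - 3)*(k + 2)/((k - 4)*(k + 6)).
Factor: A=k + 2; B=k + 6; C=k - 4.
Set up (k + 2)·f(k+1) − (k + 5)·f(k) − (k - 4) = 0.
d = 3 from the (1,1,1) case.
Solving with deg f ≤ 3: f(k) = -k*(k**2 + 9*k + 38)/24.
So s_k = (B(k−1)f/C)·t_k = (-k*(k + 5)*(k**2 + 9*k + 38)/(24*(k - 4)))·t_k = k*(-k**2 - 9*k - 38)/(12*(k + 2)*(k + 3)*(k + 4)).
Verify: 2*(k - 4)/(k**4 + 14*k**3 + 71*k**2 + 154*k + 120) matches t_k.
Σ_(k=3)^(10) t_k = s_(11) − s_(3) = -473/5460 − (-37/420) = 2/1365.

Σ = 2/1365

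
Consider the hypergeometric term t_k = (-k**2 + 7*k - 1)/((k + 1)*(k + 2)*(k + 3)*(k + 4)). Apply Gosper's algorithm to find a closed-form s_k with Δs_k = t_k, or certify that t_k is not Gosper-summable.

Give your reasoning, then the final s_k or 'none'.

Step 1: r(k) = -(k + 1)*(7*k - (k + 1)**2 + 6)/((k + 5)*(k**2 - 7*k + 1)).
Normal form (A,B,C) = (k + 1, k + 5, k**2 - 7*k + 1).
Key eq: (k + 1)·f(k+1) = (k + 4)·f(k) + (k**2 - 7*k + 1).
d = 3 from the (1,1,2) case.
A polynomial solution: f(k) = -k*(k - 2).
Certificate R = B(k−1)f/C = -k*(k - 2)*(k + 4)/(k**2 - 7*k + 1) gives s_k = k*(k - 2)/((k + 1)*(k + 2)*(k + 3)).
Δs = (-k**2 + 7*k - 1)/(k**4 + 10*k**3 + 35*k**2 + 50*k + 24), as required.

s_k = k*(k - 2)/((k + 1)*(k + 2)*(k + 3))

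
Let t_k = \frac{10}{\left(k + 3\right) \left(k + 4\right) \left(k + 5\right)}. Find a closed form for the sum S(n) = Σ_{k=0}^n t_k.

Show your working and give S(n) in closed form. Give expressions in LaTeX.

Step 1: r(k) = (k + 3)/(k + 6).
Normal form (A,B,C) = (k + 3, k + 6, 1).
Key eq: (k + 3)·f(k+1) = (k + 5)·f(k) + (1).
From deg A=1, deg B=1, deg C=0: d=2.
A polynomial solution: f(k) = k*(k + 7)/24.
So s_k = (B(k−1)f/C)·t_k = (k*(k + 5)*(k + 7)/24)·t_k = 5*k*(k + 7)/(12*(k + 3)*(k + 4)).
Verify: 10/(k**3 + 12*k**2 + 47*k + 60) matches t_k.
s_(n+1) = 5*(n**2 + 9*n + 8)/(12*(n**2 + 9*n + 20)) and s_(0) = 0, so S(n) = 5*(n**2 + 9*n + 8)/(12*(n**2 + 9*n + 20)).

S(n) = \frac{5 \left(n^{2} + 9 n + 8\right)}{12 \left(n^{2} + 9 n + 20\right)}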